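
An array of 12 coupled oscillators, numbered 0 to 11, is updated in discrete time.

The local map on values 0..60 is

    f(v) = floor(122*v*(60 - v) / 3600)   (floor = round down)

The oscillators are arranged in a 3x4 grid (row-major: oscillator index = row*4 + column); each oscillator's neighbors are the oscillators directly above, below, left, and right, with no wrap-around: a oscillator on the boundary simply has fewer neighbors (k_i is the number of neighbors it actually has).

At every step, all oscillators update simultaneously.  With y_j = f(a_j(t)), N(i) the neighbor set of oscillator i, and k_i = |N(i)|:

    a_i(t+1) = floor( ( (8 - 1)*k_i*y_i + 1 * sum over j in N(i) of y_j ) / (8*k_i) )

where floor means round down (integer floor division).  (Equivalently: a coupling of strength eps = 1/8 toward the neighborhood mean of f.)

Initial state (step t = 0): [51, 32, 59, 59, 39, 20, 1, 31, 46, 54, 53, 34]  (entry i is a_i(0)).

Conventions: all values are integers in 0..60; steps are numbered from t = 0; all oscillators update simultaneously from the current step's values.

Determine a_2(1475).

Answer: a_2(1475) = 30
Key observation: The state at step 7, [30, 30, 30, 30, 30, 30, 30, 30, 30, 30, 30, 30], reappears at step 8: the system is in a cycle of period 1 from step 7 on.  Therefore the state at step 1475 equals the state at step 7 + ((1475 - 7) mod 1) = 7, which is [30, 30, 30, 30, 30, 30, 30, 30, 30, 30, 30, 30].

Derivation:
t=0: [51, 32, 59, 59, 39, 20, 1, 31, 46, 54, 53, 34]
t=1: [16, 28, 2, 2, 26, 25, 3, 27, 20, 11, 12, 28]
t=2: [23, 28, 4, 4, 28, 27, 6, 27, 26, 18, 18, 29]
t=3: [28, 28, 8, 8, 29, 29, 11, 28, 28, 25, 24, 29]
t=4: [30, 29, 14, 15, 30, 29, 18, 28, 29, 29, 28, 29]
t=5: [30, 29, 21, 22, 30, 29, 25, 29, 30, 30, 29, 30]
t=6: [30, 29, 27, 28, 30, 29, 29, 29, 30, 30, 29, 30]
t=7: [30, 30, 30, 30, 30, 30, 30, 30, 30, 30, 30, 30]
t=8: [30, 30, 30, 30, 30, 30, 30, 30, 30, 30, 30, 30]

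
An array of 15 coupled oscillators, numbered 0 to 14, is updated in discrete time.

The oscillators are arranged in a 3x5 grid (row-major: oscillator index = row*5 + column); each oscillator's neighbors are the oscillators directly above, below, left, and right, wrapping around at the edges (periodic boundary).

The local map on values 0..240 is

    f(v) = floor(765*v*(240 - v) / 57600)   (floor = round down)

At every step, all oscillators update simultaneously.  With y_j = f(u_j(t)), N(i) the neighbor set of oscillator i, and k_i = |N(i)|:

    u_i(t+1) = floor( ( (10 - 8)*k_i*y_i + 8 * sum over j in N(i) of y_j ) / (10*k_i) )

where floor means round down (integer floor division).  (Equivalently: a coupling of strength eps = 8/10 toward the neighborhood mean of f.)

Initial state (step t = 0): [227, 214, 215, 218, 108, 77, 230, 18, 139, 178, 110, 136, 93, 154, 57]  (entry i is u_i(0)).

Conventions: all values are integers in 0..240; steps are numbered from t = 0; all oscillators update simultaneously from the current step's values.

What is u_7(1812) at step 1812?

Simulating step by step:
t=0: [227, 214, 215, 218, 108, 77, 230, 18, 139, 178, 110, 136, 93, 154, 57]
t=1: [131, 80, 88, 136, 115, 114, 101, 104, 124, 165, 143, 132, 133, 148, 167]
t=2: [184, 182, 182, 185, 178, 182, 184, 186, 181, 179, 182, 183, 184, 181, 175]
t=3: [140, 138, 136, 140, 142, 139, 137, 137, 139, 144, 141, 138, 137, 140, 144]
t=4: [185, 186, 186, 185, 184, 185, 186, 186, 185, 184, 185, 186, 186, 185, 184]
t=5: [134, 133, 133, 134, 135, 134, 133, 133, 134, 135, 134, 133, 133, 134, 135]
t=6: [188, 188, 188, 188, 188, 188, 188, 188, 188, 188, 188, 188, 188, 188, 188]
t=7: [129, 129, 129, 129, 129, 129, 129, 129, 129, 129, 129, 129, 129, 129, 129]
t=8: [190, 190, 190, 190, 190, 190, 190, 190, 190, 190, 190, 190, 190, 190, 190]
t=9: [126, 126, 126, 126, 126, 126, 126, 126, 126, 126, 126, 126, 126, 126, 126]
t=10: [190, 190, 190, 190, 190, 190, 190, 190, 190, 190, 190, 190, 190, 190, 190]

Answer: u_7(1812) = 190
Key observation: The state at step 8, [190, 190, 190, 190, 190, 190, 190, 190, 190, 190, 190, 190, 190, 190, 190], reappears at step 10: the system is in a cycle of period 2 from step 8 on.  Therefore the state at step 1812 equals the state at step 8 + ((1812 - 8) mod 2) = 8, which is [190, 190, 190, 190, 190, 190, 190, 190, 190, 190, 190, 190, 190, 190, 190].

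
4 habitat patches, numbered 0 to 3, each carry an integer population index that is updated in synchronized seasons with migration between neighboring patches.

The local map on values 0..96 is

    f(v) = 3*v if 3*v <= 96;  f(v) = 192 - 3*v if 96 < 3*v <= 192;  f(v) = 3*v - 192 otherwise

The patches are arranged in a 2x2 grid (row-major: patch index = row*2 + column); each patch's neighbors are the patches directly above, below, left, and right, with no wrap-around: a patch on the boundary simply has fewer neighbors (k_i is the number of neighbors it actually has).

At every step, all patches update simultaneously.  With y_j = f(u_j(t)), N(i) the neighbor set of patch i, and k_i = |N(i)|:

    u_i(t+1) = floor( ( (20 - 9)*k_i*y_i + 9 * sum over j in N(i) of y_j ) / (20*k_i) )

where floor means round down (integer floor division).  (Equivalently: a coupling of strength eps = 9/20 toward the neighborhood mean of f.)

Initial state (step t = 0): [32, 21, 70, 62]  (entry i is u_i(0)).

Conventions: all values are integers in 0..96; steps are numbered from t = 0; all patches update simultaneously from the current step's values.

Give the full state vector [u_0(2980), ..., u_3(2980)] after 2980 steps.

Answer: [78, 78, 78, 78]
Key observation: The state at step 8, [18, 18, 18, 18], reappears at step 16: the system is in a cycle of period 8 from step 8 on.  Therefore the state at step 2980 equals the state at step 8 + ((2980 - 8) mod 8) = 12, which is [78, 78, 78, 78].

Derivation:
t=0: [32, 21, 70, 62]
t=1: [71, 57, 32, 21]
t=2: [37, 30, 71, 60]
t=3: [69, 70, 32, 31]
t=4: [33, 34, 77, 76]
t=5: [80, 78, 50, 48]
t=6: [45, 44, 44, 45]
t=7: [58, 58, 58, 58]
t=8: [18, 18, 18, 18]
t=9: [54, 54, 54, 54]
t=10: [30, 30, 30, 30]
t=11: [90, 90, 90, 90]
t=12: [78, 78, 78, 78]
t=13: [42, 42, 42, 42]
t=14: [66, 66, 66, 66]
t=15: [6, 6, 6, 6]
t=16: [18, 18, 18, 18]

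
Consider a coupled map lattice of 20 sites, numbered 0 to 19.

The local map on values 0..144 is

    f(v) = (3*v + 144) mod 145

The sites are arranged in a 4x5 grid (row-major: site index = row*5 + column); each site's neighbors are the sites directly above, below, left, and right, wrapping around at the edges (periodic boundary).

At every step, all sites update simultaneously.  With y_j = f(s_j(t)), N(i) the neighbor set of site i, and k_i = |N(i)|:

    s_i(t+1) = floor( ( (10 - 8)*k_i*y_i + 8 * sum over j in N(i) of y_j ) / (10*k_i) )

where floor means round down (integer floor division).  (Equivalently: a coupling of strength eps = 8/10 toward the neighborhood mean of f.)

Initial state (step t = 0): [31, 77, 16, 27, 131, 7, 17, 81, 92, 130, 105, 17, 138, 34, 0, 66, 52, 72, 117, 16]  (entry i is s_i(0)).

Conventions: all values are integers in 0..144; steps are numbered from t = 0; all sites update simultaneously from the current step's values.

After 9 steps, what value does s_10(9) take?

Answer: s_10(9) = 84

Derivation:
t=0: [31, 77, 16, 27, 131, 7, 17, 81, 92, 130, 105, 17, 138, 34, 0, 66, 52, 72, 117, 16]
t=1: [70, 56, 75, 83, 84, 57, 60, 89, 101, 99, 58, 51, 88, 111, 83, 45, 53, 62, 71, 81]
t=2: [70, 42, 73, 73, 75, 31, 41, 72, 56, 50, 59, 40, 65, 68, 55, 67, 43, 63, 69, 101]
t=3: [83, 102, 76, 61, 46, 62, 105, 67, 45, 43, 63, 89, 67, 41, 24, 58, 94, 70, 49, 45]
t=4: [64, 72, 50, 78, 107, 67, 51, 70, 95, 102, 60, 75, 83, 76, 99, 88, 72, 67, 71, 74]
t=5: [63, 39, 56, 65, 51, 31, 55, 63, 77, 49, 58, 58, 76, 79, 42, 68, 78, 59, 73, 59]
t=6: [63, 57, 52, 47, 26, 36, 59, 50, 53, 62, 66, 49, 55, 91, 55, 49, 64, 59, 55, 58]
t=7: [50, 31, 42, 51, 65, 54, 33, 15, 64, 51, 36, 29, 36, 39, 53, 34, 20, 25, 69, 28]
t=8: [52, 75, 68, 57, 30, 46, 67, 84, 44, 26, 64, 91, 85, 68, 65, 70, 82, 85, 68, 61]
t=9: [75, 60, 75, 72, 47, 65, 100, 91, 79, 96, 84, 87, 101, 81, 53, 51, 95, 86, 57, 59]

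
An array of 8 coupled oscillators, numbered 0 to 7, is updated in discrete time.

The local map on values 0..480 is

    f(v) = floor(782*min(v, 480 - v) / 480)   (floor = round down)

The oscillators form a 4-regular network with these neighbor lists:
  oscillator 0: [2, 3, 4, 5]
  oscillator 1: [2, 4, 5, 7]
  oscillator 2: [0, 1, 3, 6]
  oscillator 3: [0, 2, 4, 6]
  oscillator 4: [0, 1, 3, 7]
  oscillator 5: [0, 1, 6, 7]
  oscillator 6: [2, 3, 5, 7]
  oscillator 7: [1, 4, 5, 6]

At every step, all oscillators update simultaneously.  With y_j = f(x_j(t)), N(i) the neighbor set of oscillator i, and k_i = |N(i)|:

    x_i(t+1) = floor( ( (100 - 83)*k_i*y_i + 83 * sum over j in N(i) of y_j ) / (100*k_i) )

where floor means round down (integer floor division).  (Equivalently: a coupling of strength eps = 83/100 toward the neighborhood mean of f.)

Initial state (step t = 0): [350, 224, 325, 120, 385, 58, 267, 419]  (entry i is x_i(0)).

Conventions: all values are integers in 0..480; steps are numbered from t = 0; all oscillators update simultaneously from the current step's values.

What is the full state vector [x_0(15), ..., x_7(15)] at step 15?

Simulating step by step:
t=0: [350, 224, 325, 120, 385, 58, 267, 419]
t=1: [180, 186, 274, 233, 206, 227, 191, 215]
t=2: [344, 339, 323, 328, 331, 323, 350, 332]
t=3: [244, 244, 231, 234, 235, 230, 242, 235]
t=4: [379, 379, 382, 382, 382, 382, 379, 381]
t=5: [159, 160, 162, 161, 161, 162, 160, 161]
t=6: [261, 262, 260, 261, 260, 260, 262, 261]
t=7: [357, 357, 355, 356, 356, 355, 356, 356]
t=8: [202, 202, 201, 201, 201, 201, 202, 201]
t=9: [327, 327, 328, 327, 327, 328, 327, 327]
t=10: [248, 248, 248, 248, 249, 248, 248, 248]
t=11: [376, 376, 377, 376, 376, 377, 377, 376]
t=12: [168, 168, 168, 168, 169, 168, 167, 168]
t=13: [273, 273, 272, 273, 273, 272, 272, 273]
t=14: [337, 337, 337, 337, 337, 337, 337, 337]
t=15: [232, 232, 232, 232, 232, 232, 232, 232]

Answer: [232, 232, 232, 232, 232, 232, 232, 232]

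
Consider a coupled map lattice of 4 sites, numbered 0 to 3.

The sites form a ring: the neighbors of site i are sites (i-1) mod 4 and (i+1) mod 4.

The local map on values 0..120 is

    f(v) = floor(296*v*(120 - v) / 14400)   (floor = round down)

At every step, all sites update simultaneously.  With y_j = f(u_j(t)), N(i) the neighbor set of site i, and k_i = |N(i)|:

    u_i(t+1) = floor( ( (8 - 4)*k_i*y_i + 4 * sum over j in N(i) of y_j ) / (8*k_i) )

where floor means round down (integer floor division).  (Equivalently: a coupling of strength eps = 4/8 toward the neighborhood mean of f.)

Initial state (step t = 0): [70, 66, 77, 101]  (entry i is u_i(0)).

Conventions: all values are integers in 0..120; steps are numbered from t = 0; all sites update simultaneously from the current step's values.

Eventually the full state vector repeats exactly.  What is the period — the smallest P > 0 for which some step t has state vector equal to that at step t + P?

Answer: 1
Key observation: The state at step 4, [71, 71, 71, 71], reappears at step 5 — and no state repeats earlier — so the cycle the system enters has period 1.

Derivation:
t=0: [70, 66, 77, 101]
t=1: [63, 71, 62, 54]
t=2: [72, 72, 72, 73]
t=3: [70, 71, 70, 70]
t=4: [71, 71, 71, 71]
t=5: [71, 71, 71, 71]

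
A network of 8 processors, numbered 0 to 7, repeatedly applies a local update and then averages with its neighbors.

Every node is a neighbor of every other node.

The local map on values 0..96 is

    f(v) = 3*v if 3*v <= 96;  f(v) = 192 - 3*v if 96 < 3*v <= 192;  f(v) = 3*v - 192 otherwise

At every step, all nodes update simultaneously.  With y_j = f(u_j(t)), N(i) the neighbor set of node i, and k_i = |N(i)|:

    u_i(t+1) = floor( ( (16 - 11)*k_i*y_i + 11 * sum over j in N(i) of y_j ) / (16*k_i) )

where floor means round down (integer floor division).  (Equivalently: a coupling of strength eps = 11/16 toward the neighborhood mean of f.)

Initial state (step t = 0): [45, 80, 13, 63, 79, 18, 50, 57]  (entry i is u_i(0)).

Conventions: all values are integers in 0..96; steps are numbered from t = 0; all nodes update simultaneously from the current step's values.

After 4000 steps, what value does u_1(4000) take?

Simulating step by step:
t=0: [45, 80, 13, 63, 79, 18, 50, 57]
t=1: [42, 40, 38, 30, 39, 41, 39, 34]
t=2: [74, 75, 77, 79, 76, 75, 76, 79]
t=3: [35, 36, 37, 38, 36, 36, 36, 38]
t=4: [83, 82, 82, 81, 82, 82, 82, 81]
t=5: [54, 53, 53, 53, 53, 53, 53, 53]
t=6: [32, 32, 32, 32, 32, 32, 32, 32]
t=7: [96, 96, 96, 96, 96, 96, 96, 96]
t=8: [96, 96, 96, 96, 96, 96, 96, 96]

Answer: u_1(4000) = 96
Key observation: The state at step 7, [96, 96, 96, 96, 96, 96, 96, 96], reappears at step 8: the system is in a cycle of period 1 from step 7 on.  Therefore the state at step 4000 equals the state at step 7 + ((4000 - 7) mod 1) = 7, which is [96, 96, 96, 96, 96, 96, 96, 96].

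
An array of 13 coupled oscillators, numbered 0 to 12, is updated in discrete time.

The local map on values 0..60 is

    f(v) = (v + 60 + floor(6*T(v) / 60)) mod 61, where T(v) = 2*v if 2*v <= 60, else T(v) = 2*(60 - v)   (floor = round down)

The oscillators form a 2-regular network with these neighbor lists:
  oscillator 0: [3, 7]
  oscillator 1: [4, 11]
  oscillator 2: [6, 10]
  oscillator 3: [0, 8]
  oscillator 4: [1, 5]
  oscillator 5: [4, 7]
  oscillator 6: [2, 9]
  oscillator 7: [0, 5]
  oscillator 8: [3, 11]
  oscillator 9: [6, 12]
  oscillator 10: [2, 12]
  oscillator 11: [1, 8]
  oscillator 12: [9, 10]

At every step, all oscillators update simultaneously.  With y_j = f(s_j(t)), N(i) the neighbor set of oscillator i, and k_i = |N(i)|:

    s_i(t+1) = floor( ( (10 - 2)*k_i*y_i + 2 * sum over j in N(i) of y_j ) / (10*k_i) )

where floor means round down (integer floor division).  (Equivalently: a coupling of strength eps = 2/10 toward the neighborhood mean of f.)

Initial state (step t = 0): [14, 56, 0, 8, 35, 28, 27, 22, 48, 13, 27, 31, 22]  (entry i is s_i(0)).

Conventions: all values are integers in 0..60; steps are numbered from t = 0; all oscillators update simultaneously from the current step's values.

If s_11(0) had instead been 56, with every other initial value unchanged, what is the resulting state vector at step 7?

Simulating step by step:
t=0: [14, 56, 0, 8, 35, 28, 27, 22, 48, 13, 27, 56, 22]
t=1: [15, 53, 54, 12, 39, 32, 32, 24, 45, 16, 33, 54, 24]
t=2: [17, 52, 50, 16, 42, 35, 36, 26, 44, 20, 37, 53, 27]
t=3: [20, 51, 48, 20, 44, 38, 38, 29, 43, 25, 40, 52, 31]
t=4: [24, 50, 47, 25, 46, 40, 40, 32, 43, 30, 42, 51, 35]
t=5: [28, 50, 47, 30, 47, 42, 42, 35, 44, 36, 43, 50, 39]
t=6: [33, 50, 47, 35, 47, 43, 43, 38, 45, 39, 45, 50, 42]
t=7: [37, 50, 47, 39, 48, 44, 45, 41, 46, 42, 46, 50, 44]

Answer: [37, 50, 47, 39, 48, 44, 45, 41, 46, 42, 46, 50, 44]
Key observation: This trace re-runs the system from the modified initial state.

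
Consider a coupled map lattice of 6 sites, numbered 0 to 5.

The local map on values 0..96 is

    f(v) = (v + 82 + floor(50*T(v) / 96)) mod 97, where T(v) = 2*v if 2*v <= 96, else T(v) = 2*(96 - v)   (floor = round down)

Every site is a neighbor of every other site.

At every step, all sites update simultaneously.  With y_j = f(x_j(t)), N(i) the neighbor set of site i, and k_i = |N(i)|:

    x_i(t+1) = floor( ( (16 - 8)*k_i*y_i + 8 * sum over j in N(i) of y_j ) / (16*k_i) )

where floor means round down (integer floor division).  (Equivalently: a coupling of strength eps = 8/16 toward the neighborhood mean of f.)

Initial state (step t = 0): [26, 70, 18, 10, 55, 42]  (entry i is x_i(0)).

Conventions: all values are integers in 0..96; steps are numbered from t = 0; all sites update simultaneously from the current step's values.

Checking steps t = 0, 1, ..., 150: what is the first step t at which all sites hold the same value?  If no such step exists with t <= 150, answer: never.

Simulating step by step:
t=0: [26, 70, 18, 10, 55, 42]  (not all equal)
t=1: [45, 62, 38, 31, 62, 57]  (not all equal)
t=2: [73, 76, 68, 62, 76, 76]  (not all equal)
t=3: [81, 81, 81, 81, 81, 81]  (all equal)

Answer: 3
Key observation: Synchronization is absorbing here: once all sites are equal they stay equal, and step 3 is the first all-equal step.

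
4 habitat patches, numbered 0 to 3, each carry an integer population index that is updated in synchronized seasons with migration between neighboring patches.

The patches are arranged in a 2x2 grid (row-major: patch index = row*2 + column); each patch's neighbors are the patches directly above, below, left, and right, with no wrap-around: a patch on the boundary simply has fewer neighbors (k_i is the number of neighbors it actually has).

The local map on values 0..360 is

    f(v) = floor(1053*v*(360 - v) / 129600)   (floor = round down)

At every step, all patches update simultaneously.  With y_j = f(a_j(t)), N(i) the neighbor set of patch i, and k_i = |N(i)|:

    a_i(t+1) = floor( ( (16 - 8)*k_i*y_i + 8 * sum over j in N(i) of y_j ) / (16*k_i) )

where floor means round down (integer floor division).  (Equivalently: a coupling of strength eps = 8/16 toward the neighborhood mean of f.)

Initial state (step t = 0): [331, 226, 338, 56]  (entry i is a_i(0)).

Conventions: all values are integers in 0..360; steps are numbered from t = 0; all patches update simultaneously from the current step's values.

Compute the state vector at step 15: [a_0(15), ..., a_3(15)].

Simulating step by step:
t=0: [331, 226, 338, 56]
t=1: [115, 176, 83, 145]
t=2: [226, 251, 213, 238]
t=3: [242, 231, 247, 236]
t=4: [233, 238, 230, 235]
t=5: [239, 237, 240, 238]
t=6: [234, 235, 234, 235]
t=7: [238, 238, 238, 238]
t=8: [235, 235, 235, 235]
t=9: [238, 238, 238, 238]
t=10: [235, 235, 235, 235]
t=11: [238, 238, 238, 238]
t=12: [235, 235, 235, 235]
t=13: [238, 238, 238, 238]
t=14: [235, 235, 235, 235]
t=15: [238, 238, 238, 238]

Answer: [238, 238, 238, 238]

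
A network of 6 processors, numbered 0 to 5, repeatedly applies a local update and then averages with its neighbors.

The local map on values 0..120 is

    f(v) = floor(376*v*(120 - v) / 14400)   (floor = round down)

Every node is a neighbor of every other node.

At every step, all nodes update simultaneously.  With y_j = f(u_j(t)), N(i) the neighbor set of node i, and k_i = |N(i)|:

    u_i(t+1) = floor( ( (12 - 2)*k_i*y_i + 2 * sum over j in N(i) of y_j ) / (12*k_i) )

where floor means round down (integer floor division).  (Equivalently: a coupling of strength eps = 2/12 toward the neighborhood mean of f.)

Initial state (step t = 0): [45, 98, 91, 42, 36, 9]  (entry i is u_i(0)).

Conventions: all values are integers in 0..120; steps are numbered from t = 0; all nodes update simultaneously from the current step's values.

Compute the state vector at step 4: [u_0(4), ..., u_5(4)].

Answer: [83, 89, 89, 83, 87, 79]

Derivation:
t=0: [45, 98, 91, 42, 36, 9]
t=1: [83, 58, 67, 81, 75, 34]
t=2: [81, 91, 90, 82, 87, 77]
t=3: [80, 69, 71, 80, 74, 84]
t=4: [83, 89, 89, 83, 87, 79]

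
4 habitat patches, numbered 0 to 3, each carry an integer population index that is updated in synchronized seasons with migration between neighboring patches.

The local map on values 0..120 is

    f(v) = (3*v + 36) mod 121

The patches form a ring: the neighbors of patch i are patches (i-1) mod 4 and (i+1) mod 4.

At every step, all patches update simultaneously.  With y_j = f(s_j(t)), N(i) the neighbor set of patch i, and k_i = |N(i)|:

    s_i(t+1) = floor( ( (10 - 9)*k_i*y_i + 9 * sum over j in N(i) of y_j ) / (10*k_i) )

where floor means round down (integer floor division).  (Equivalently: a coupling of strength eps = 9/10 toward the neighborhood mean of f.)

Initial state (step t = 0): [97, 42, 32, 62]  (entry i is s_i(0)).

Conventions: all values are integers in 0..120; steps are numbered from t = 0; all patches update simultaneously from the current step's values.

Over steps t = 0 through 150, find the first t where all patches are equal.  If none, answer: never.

Answer: 31
Key observation: Synchronization is absorbing here: once all patches are equal they stay equal, and step 31 is the first all-equal step.

Derivation:
t=0: [97, 42, 32, 62]  (not all equal)
t=1: [72, 47, 65, 53]  (not all equal)
t=2: [59, 59, 69, 61]  (not all equal)
t=3: [94, 51, 85, 51]  (not all equal)
t=4: [68, 63, 66, 63]  (not all equal)
t=5: [105, 114, 104, 114]  (not all equal)
t=6: [24, 98, 24, 98]  (not all equal)
t=7: [90, 106, 90, 106]  (not all equal)
t=8: [107, 68, 107, 68]  (not all equal)
t=9: [118, 115, 118, 115]  (not all equal)
t=10: [18, 26, 18, 26]  (not all equal)
t=11: [111, 92, 111, 92]  (not all equal)
t=12: [63, 12, 63, 12]  (not all equal)
t=13: [75, 100, 75, 100]  (not all equal)
t=14: [86, 26, 86, 26]  (not all equal)
t=15: [107, 58, 107, 58]  (not all equal)
t=16: [91, 112, 91, 112]  (not all equal)
t=17: [14, 61, 14, 61]  (not all equal)
t=18: [96, 80, 96, 80]  (not all equal)
t=19: [38, 77, 38, 77]  (not all equal)
t=20: [25, 28, 25, 28]  (not all equal)
t=21: [119, 111, 119, 111]  (not all equal)
t=22: [8, 27, 8, 27]  (not all equal)
t=23: [111, 65, 111, 65]  (not all equal)
t=24: [99, 16, 99, 16]  (not all equal)
t=25: [84, 90, 84, 90]  (not all equal)
t=26: [62, 47, 62, 47]  (not all equal)
t=27: [60, 96, 60, 96]  (not all equal)
t=28: [83, 93, 83, 93]  (not all equal)
t=29: [70, 46, 70, 46]  (not all equal)
t=30: [48, 8, 48, 8]  (not all equal)
t=31: [59, 59, 59, 59]  (all equal)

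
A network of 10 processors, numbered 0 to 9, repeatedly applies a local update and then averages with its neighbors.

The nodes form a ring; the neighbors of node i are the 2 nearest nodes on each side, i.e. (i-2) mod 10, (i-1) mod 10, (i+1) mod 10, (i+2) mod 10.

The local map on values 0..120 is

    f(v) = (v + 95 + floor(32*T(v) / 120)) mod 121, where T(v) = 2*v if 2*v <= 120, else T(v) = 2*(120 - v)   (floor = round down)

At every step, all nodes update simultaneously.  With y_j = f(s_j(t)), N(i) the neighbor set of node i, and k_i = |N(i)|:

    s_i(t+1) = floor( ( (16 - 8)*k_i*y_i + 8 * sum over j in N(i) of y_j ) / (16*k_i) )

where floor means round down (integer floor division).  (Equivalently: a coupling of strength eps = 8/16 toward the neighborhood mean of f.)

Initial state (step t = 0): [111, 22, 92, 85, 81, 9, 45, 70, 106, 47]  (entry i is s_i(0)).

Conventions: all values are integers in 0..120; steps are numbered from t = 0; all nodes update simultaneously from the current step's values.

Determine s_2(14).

Simulating step by step:
t=0: [111, 22, 92, 85, 81, 9, 45, 70, 106, 47]
t=1: [72, 40, 71, 72, 76, 87, 64, 70, 74, 54]
t=2: [64, 51, 66, 67, 72, 74, 70, 69, 69, 59]
t=3: [65, 59, 66, 67, 70, 71, 70, 69, 68, 64]
t=4: [67, 66, 67, 68, 69, 70, 70, 69, 68, 67]
t=5: [68, 68, 69, 69, 69, 69, 69, 69, 69, 69]
t=6: [69, 69, 69, 69, 70, 70, 70, 70, 69, 69]
t=7: [70, 70, 70, 70, 70, 70, 70, 70, 70, 70]
t=8: [70, 70, 70, 70, 70, 70, 70, 70, 70, 70]
t=9: [70, 70, 70, 70, 70, 70, 70, 70, 70, 70]
t=10: [70, 70, 70, 70, 70, 70, 70, 70, 70, 70]
t=11: [70, 70, 70, 70, 70, 70, 70, 70, 70, 70]
t=12: [70, 70, 70, 70, 70, 70, 70, 70, 70, 70]
t=13: [70, 70, 70, 70, 70, 70, 70, 70, 70, 70]
t=14: [70, 70, 70, 70, 70, 70, 70, 70, 70, 70]

Answer: s_2(14) = 70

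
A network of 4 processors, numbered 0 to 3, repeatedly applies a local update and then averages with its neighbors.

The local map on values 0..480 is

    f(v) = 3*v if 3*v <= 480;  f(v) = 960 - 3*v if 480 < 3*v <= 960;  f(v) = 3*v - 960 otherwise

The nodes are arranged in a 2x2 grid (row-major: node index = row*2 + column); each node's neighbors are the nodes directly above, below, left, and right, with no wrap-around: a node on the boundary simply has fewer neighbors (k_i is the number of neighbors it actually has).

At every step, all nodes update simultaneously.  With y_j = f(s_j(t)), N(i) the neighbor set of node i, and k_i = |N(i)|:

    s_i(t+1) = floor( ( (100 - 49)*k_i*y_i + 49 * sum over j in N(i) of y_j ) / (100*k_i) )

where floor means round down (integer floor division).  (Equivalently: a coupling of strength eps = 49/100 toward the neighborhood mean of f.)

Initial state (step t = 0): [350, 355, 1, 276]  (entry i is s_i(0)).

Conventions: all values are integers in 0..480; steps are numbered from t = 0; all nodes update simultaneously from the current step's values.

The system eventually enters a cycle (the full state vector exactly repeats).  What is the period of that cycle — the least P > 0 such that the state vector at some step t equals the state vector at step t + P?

Answer: 20
Key observation: The state at step 43, [382, 355, 382, 355], reappears at step 63 — and no state repeats earlier — so the cycle the system enters has period 20.

Derivation:
t=0: [350, 355, 1, 276]
t=1: [72, 107, 55, 93]
t=2: [229, 284, 205, 261]
t=3: [250, 165, 286, 201]
t=4: [246, 376, 190, 320]
t=5: [249, 140, 253, 136]
t=6: [260, 366, 254, 360]
t=7: [174, 143, 174, 143]
t=8: [435, 431, 435, 431]
t=9: [342, 335, 342, 335]
t=10: [60, 50, 60, 50]
t=11: [172, 157, 172, 157]
t=12: [450, 464, 450, 464]
t=13: [400, 421, 400, 421]
t=14: [255, 287, 255, 287]
t=15: [171, 122, 171, 122]
t=16: [427, 385, 427, 385]
t=17: [290, 225, 290, 225]
t=18: [137, 237, 137, 237]
t=19: [371, 288, 371, 288]
t=20: [139, 109, 139, 109]
t=21: [394, 349, 394, 349]
t=22: [188, 120, 188, 120]
t=23: [387, 368, 387, 368]
t=24: [187, 157, 187, 157]
t=25: [416, 453, 416, 453]
t=26: [315, 371, 315, 371]
t=27: [48, 119, 48, 119]
t=28: [196, 304, 196, 304]
t=29: [292, 127, 292, 127]
t=30: [156, 308, 156, 308]
t=31: [362, 141, 362, 141]
t=32: [198, 350, 198, 350]
t=33: [298, 157, 298, 157]
t=34: [165, 371, 165, 371]
t=35: [388, 229, 388, 229]
t=36: [220, 256, 220, 256]
t=37: [273, 218, 273, 218]
t=38: [181, 265, 181, 265]
t=39: [355, 226, 355, 226]
t=40: [148, 238, 148, 238]
t=41: [395, 294, 395, 294]
t=42: [188, 114, 188, 114]
t=43: [382, 355, 382, 355]
t=44: [166, 124, 166, 124]
t=45: [439, 394, 439, 394]
t=46: [323, 255, 323, 255]
t=47: [54, 149, 54, 149]
t=48: [231, 377, 231, 377]
t=49: [243, 194, 243, 194]
t=50: [267, 341, 267, 341]
t=51: [135, 86, 135, 86]
t=52: [368, 294, 368, 294]
t=53: [127, 94, 127, 94]
t=54: [356, 306, 356, 306]
t=55: [91, 58, 91, 58]
t=56: [248, 198, 248, 198]
t=57: [252, 329, 252, 329]
t=58: [160, 70, 160, 70]
t=59: [413, 276, 413, 276]
t=60: [242, 168, 242, 168]
t=61: [288, 401, 288, 401]
t=62: [132, 206, 132, 206]
t=63: [382, 355, 382, 355]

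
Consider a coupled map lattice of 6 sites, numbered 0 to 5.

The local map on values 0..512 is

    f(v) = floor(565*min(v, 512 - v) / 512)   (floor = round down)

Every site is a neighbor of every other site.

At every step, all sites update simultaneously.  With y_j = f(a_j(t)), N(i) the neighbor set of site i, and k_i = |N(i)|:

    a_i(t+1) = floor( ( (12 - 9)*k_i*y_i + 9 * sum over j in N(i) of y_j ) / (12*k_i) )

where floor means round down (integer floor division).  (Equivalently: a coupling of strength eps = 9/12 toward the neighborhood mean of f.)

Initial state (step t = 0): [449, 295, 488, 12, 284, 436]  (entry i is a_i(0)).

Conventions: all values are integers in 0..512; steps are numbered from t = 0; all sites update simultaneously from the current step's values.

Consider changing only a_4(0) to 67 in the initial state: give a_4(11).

Simulating step by step:
t=0: [449, 295, 488, 12, 67, 436]
t=1: [82, 99, 78, 76, 82, 83]
t=2: [91, 93, 90, 90, 91, 91]
t=3: [100, 100, 99, 99, 100, 100]
t=4: [109, 109, 109, 109, 109, 109]
t=5: [120, 120, 120, 120, 120, 120]
t=6: [132, 132, 132, 132, 132, 132]
t=7: [145, 145, 145, 145, 145, 145]
t=8: [160, 160, 160, 160, 160, 160]
t=9: [176, 176, 176, 176, 176, 176]
t=10: [194, 194, 194, 194, 194, 194]
t=11: [214, 214, 214, 214, 214, 214]

Answer: a_4(11) = 214
Key observation: This trace re-runs the system from the modified initial state.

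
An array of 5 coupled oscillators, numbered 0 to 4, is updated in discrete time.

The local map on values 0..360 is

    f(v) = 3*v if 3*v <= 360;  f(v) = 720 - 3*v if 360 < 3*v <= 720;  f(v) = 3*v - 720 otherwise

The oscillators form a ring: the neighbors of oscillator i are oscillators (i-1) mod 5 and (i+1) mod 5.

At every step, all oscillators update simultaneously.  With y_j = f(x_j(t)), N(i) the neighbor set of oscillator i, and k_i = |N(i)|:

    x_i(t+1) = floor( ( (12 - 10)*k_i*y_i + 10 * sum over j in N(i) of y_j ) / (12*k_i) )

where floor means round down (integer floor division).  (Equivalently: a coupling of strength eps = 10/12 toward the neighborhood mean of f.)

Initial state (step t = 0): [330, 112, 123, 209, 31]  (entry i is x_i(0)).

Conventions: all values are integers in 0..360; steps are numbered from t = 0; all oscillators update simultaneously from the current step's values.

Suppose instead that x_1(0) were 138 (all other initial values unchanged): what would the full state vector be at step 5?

Simulating step by step:
t=0: [330, 138, 123, 209, 31]
t=1: [211, 309, 224, 200, 166]
t=2: [193, 90, 144, 132, 123]
t=3: [282, 223, 295, 320, 252]
t=4: [57, 129, 148, 123, 158]
t=5: [269, 241, 331, 276, 258]

Answer: [269, 241, 331, 276, 258]
Key observation: This trace re-runs the system from the modified initial state.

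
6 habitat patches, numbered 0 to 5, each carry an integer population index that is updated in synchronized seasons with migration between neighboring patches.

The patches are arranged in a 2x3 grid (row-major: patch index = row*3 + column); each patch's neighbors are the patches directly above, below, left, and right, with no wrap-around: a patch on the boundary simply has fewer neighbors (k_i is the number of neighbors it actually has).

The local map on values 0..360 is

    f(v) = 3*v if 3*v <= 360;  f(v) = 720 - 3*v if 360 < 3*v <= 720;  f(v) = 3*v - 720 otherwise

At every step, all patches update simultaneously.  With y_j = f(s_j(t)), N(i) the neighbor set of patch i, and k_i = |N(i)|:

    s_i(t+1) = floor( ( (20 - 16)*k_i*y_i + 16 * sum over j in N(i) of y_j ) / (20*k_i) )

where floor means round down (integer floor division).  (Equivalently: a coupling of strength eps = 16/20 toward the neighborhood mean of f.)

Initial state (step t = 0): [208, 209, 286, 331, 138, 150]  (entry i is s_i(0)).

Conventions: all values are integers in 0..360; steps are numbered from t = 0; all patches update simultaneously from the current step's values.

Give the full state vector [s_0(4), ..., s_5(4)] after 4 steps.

Simulating step by step:
t=0: [208, 209, 286, 331, 138, 150]
t=1: [165, 162, 172, 215, 230, 231]
t=2: [168, 169, 145, 117, 95, 99]
t=3: [268, 252, 261, 270, 286, 287]
t=4: [67, 83, 83, 106, 98, 108]

Answer: [67, 83, 83, 106, 98, 108]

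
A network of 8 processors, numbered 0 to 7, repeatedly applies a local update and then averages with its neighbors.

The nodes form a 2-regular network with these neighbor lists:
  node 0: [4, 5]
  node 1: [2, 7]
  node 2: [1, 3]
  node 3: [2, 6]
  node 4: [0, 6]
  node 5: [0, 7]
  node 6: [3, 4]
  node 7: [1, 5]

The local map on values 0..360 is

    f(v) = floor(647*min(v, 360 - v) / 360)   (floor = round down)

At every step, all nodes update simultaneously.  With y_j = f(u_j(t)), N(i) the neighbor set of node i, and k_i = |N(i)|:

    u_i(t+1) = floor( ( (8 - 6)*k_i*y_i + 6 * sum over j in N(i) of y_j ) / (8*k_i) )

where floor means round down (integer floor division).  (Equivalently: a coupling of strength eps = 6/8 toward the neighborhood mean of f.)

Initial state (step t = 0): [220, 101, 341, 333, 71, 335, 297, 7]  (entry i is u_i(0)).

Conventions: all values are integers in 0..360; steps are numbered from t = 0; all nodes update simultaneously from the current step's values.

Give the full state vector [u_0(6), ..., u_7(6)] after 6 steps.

Answer: [88, 96, 85, 85, 84, 96, 78, 93]

Derivation:
t=0: [220, 101, 341, 333, 71, 335, 297, 7]
t=1: [126, 62, 94, 67, 168, 109, 93, 87]
t=2: [242, 149, 128, 155, 222, 192, 199, 153]
t=3: [258, 255, 261, 264, 249, 257, 269, 281]
t=4: [189, 166, 179, 170, 179, 167, 179, 175]
t=5: [309, 312, 306, 317, 315, 307, 315, 302]
t=6: [88, 96, 85, 85, 84, 96, 78, 93]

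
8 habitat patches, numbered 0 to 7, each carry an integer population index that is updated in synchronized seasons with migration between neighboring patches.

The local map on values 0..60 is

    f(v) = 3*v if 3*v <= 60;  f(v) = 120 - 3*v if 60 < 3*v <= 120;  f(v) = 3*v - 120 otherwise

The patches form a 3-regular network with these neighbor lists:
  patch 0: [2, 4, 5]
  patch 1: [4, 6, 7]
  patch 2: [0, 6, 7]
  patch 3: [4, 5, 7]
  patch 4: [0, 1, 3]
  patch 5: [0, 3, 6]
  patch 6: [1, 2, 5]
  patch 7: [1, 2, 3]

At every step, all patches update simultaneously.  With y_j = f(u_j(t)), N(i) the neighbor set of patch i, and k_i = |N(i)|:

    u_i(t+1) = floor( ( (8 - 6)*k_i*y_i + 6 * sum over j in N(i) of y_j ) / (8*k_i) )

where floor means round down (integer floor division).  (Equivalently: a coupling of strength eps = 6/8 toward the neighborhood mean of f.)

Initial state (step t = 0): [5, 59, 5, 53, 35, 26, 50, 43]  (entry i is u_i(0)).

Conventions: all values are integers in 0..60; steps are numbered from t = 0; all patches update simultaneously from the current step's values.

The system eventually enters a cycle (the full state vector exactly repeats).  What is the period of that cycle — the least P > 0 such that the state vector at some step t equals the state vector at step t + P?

Simulating step by step:
t=0: [5, 59, 5, 53, 35, 26, 50, 43]
t=1: [21, 27, 17, 26, 31, 31, 36, 30]
t=2: [40, 27, 37, 31, 41, 34, 32, 40]
t=3: [7, 16, 8, 12, 17, 17, 22, 18]
t=4: [36, 51, 38, 48, 39, 40, 44, 40]
t=5: [5, 12, 7, 6, 18, 12, 12, 15]
t=6: [31, 42, 29, 38, 30, 26, 32, 30]
t=7: [33, 22, 28, 27, 17, 24, 26, 18]
t=8: [39, 50, 38, 48, 41, 37, 45, 45]
t=9: [5, 15, 9, 12, 15, 12, 15, 18]
t=10: [30, 47, 35, 42, 35, 33, 38, 40]
t=11: [20, 10, 12, 10, 18, 15, 15, 10]
t=12: [48, 39, 42, 39, 43, 45, 39, 31]
t=13: [13, 10, 15, 13, 9, 11, 6, 9]
t=14: [36, 25, 32, 31, 33, 32, 31, 35]
t=15: [20, 27, 19, 21, 26, 22, 30, 27]
t=16: [53, 37, 46, 48, 49, 50, 45, 48]
t=17: [28, 18, 24, 26, 24, 27, 18, 18]
t=18: [42, 52, 48, 45, 45, 42, 48, 49]
t=19: [12, 25, 20, 15, 18, 12, 22, 25]
t=20: [46, 49, 48, 45, 45, 42, 48, 48]
t=21: [15, 22, 22, 15, 18, 15, 20, 22]
t=22: [49, 55, 53, 49, 49, 48, 53, 51]
t=23: [29, 36, 34, 27, 31, 29, 36, 36]
t=24: [27, 15, 18, 27, 27, 29, 18, 20]
t=25: [41, 49, 51, 42, 40, 41, 46, 49]
t=26: [9, 18, 20, 9, 9, 7, 20, 23]
t=27: [33, 48, 49, 31, 33, 33, 48, 48]
t=28: [22, 23, 24, 23, 23, 23, 24, 25]
t=29: [51, 48, 48, 49, 51, 51, 49, 48]
t=30: [30, 27, 27, 29, 29, 30, 27, 24]
t=31: [33, 39, 39, 36, 33, 33, 36, 39]
t=32: [16, 9, 9, 14, 14, 16, 9, 5]
t=33: [41, 27, 29, 36, 39, 41, 32, 27]
t=34: [10, 26, 24, 14, 14, 10, 24, 30]
t=35: [37, 40, 39, 36, 39, 37, 42, 40]
t=36: [6, 2, 4, 6, 6, 9, 4, 3]
t=37: [18, 11, 12, 18, 15, 18, 14, 11]
t=38: [47, 38, 41, 46, 46, 51, 41, 39]
t=39: [18, 7, 7, 18, 15, 18, 11, 7]
t=40: [43, 30, 32, 43, 43, 48, 32, 29]
t=41: [16, 24, 22, 18, 14, 16, 25, 24]
t=42: [48, 45, 48, 48, 48, 48, 48, 51]
t=43: [24, 24, 26, 26, 21, 24, 21, 24]
t=44: [48, 52, 48, 48, 48, 48, 48, 45]
t=45: [24, 24, 21, 21, 27, 24, 27, 24]
t=46: [48, 43, 48, 48, 48, 48, 48, 52]
t=47: [24, 23, 27, 27, 20, 24, 20, 23]
t=48: [48, 55, 49, 49, 49, 48, 49, 45]
t=49: [25, 28, 23, 23, 30, 25, 30, 28]
t=50: [42, 33, 40, 40, 40, 42, 40, 43]
t=51: [3, 7, 3, 3, 6, 3, 6, 7]
t=52: [11, 19, 14, 14, 14, 11, 14, 15]
t=53: [37, 46, 40, 40, 43, 37, 43, 46]
t=54: [6, 13, 9, 9, 9, 6, 9, 9]
t=55: [22, 30, 24, 24, 27, 22, 27, 30]
t=56: [48, 34, 42, 42, 42, 48, 42, 39]
t=57: [15, 8, 9, 9, 13, 15, 13, 8]
t=58: [39, 31, 33, 33, 33, 39, 33, 25]
t=59: [12, 28, 22, 22, 18, 12, 18, 28]
t=60: [45, 45, 45, 45, 45, 45, 45, 45]
t=61: [15, 15, 15, 15, 15, 15, 15, 15]
t=62: [45, 45, 45, 45, 45, 45, 45, 45]

Answer: 2
Key observation: The state at step 60, [45, 45, 45, 45, 45, 45, 45, 45], reappears at step 62 — and no state repeats earlier — so the cycle the system enters has period 2.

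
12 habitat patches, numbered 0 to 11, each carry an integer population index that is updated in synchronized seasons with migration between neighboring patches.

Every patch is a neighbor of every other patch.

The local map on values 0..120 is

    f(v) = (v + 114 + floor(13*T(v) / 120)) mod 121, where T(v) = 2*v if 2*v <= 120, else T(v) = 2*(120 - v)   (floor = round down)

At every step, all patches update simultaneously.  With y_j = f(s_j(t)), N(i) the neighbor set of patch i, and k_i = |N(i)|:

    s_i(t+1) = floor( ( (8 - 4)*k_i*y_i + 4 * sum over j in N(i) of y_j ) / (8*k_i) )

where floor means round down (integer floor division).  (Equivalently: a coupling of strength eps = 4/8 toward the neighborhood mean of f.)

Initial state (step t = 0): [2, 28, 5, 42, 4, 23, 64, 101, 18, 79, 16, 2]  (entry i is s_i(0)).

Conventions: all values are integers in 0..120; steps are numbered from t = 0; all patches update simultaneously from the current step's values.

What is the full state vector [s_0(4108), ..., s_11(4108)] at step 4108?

Answer: [84, 84, 84, 84, 84, 84, 84, 84, 84, 84, 84, 84]
Key observation: The state at step 11, [84, 84, 84, 84, 84, 84, 84, 84, 84, 84, 84, 84], reappears at step 12: the system is in a cycle of period 1 from step 11 on.  Therefore the state at step 4108 equals the state at step 11 + ((4108 - 11) mod 1) = 11, which is [84, 84, 84, 84, 84, 84, 84, 84, 84, 84, 84, 84].

Derivation:
t=0: [2, 28, 5, 42, 4, 23, 64, 101, 18, 79, 16, 2]
t=1: [90, 50, 92, 57, 91, 47, 69, 82, 44, 74, 43, 90]
t=2: [78, 62, 79, 66, 79, 61, 71, 76, 59, 73, 58, 78]
t=3: [76, 70, 76, 71, 76, 69, 73, 75, 69, 74, 68, 76]
t=4: [76, 74, 76, 74, 76, 74, 75, 76, 74, 75, 73, 76]
t=5: [77, 76, 77, 76, 77, 76, 77, 77, 76, 77, 76, 77]
t=6: [78, 78, 78, 78, 78, 78, 78, 78, 78, 78, 78, 78]
t=7: [80, 80, 80, 80, 80, 80, 80, 80, 80, 80, 80, 80]
t=8: [81, 81, 81, 81, 81, 81, 81, 81, 81, 81, 81, 81]
t=9: [82, 82, 82, 82, 82, 82, 82, 82, 82, 82, 82, 82]
t=10: [83, 83, 83, 83, 83, 83, 83, 83, 83, 83, 83, 83]
t=11: [84, 84, 84, 84, 84, 84, 84, 84, 84, 84, 84, 84]
t=12: [84, 84, 84, 84, 84, 84, 84, 84, 84, 84, 84, 84]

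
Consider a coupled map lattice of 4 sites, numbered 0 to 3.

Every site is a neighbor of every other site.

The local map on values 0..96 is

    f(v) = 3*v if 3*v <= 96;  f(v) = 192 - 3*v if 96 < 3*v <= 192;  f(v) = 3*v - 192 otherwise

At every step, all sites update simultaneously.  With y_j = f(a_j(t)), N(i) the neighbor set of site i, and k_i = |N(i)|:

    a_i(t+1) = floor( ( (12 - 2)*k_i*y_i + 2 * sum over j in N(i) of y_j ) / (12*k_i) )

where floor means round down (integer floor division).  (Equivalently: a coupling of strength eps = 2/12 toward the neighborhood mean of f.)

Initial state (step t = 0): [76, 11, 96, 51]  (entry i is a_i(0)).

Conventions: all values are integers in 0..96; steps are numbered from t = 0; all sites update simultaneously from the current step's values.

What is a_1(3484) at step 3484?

Simulating step by step:
t=0: [76, 11, 96, 51]
t=1: [39, 37, 86, 41]
t=2: [74, 79, 67, 69]
t=3: [28, 40, 12, 17]
t=4: [78, 69, 41, 53]
t=5: [41, 20, 62, 34]
t=6: [66, 59, 17, 82]
t=7: [11, 18, 46, 49]
t=8: [36, 52, 52, 45]
t=9: [77, 39, 39, 56]
t=10: [42, 70, 70, 30]
t=11: [62, 24, 24, 80]
t=12: [15, 67, 67, 48]
t=13: [41, 13, 13, 43]
t=14: [65, 42, 42, 60]
t=15: [10, 59, 59, 17]
t=16: [29, 17, 17, 45]
t=17: [81, 53, 53, 58]
t=18: [47, 33, 33, 21]
t=19: [56, 89, 89, 65]
t=20: [28, 68, 68, 12]
t=21: [73, 17, 17, 36]
t=22: [32, 51, 51, 77]
t=23: [86, 42, 42, 42]
t=24: [66, 66, 66, 66]
t=25: [6, 6, 6, 6]
t=26: [18, 18, 18, 18]
t=27: [54, 54, 54, 54]
t=28: [30, 30, 30, 30]
t=29: [90, 90, 90, 90]
t=30: [78, 78, 78, 78]
t=31: [42, 42, 42, 42]
t=32: [66, 66, 66, 66]

Answer: a_1(3484) = 30
Key observation: The state at step 24, [66, 66, 66, 66], reappears at step 32: the system is in a cycle of period 8 from step 24 on.  Therefore the state at step 3484 equals the state at step 24 + ((3484 - 24) mod 8) = 28, which is [30, 30, 30, 30].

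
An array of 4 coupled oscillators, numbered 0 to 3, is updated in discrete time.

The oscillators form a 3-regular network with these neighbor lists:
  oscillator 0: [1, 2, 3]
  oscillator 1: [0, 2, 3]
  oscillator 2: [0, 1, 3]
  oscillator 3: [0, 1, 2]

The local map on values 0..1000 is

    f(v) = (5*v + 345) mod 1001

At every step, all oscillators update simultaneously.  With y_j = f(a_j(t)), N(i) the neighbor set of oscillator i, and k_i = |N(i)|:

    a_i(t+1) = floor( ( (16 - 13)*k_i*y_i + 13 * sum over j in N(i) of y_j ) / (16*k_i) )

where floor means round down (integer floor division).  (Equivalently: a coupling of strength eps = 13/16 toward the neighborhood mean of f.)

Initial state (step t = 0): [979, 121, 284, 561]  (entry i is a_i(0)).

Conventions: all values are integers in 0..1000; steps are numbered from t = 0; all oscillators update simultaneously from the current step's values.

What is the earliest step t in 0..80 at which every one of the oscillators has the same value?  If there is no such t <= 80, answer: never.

Simulating step by step:
t=0: [979, 121, 284, 561]  (not all equal)
t=1: [548, 488, 504, 555]  (not all equal)
t=2: [492, 434, 427, 489]  (not all equal)
t=3: [632, 656, 659, 633]  (not all equal)
t=4: [572, 562, 561, 572]  (not all equal)
t=5: [173, 177, 178, 173]  (not all equal)
t=6: [221, 219, 219, 221]  (not all equal)
t=7: [443, 444, 444, 443]  (not all equal)
t=8: [560, 560, 560, 560]  (all equal)

Answer: 8
Key observation: Synchronization is absorbing here: once all oscillators are equal they stay equal, and step 8 is the first all-equal step.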